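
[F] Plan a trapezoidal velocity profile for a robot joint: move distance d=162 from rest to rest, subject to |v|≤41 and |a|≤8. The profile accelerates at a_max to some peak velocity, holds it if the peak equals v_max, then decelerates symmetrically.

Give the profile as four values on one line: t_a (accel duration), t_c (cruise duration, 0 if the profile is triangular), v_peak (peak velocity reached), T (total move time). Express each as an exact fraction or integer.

(v_max)²/a_max = 41²/8 = 1681/8
162 < 1681/8 so t_c = 0
v_peak = √(162·8) = √1296 = 36
t_a = 36/8 = 9/2; t_c = 0
T = 2·9/2 = 9

t_a=9/2 t_c=0 v_peak=36 T=9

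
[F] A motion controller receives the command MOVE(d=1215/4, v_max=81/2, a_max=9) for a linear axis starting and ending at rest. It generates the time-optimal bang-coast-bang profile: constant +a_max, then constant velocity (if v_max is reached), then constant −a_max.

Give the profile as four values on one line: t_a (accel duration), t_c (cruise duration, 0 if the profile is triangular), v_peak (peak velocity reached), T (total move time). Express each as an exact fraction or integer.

v_max²/a_max = (81/2)²/9 = 729/4
1215/4 ≥ 729/4 → trapezoidal
t_a = (81/2)/9 = 9/2; v_peak = 81/2
d_cruise = 1215/4 − 729/4 = 243/2; t_c = (243/2)/(81/2) = 3
T = 2·9/2 + 3 = 12

t_a=9/2 t_c=3 v_peak=81/2 T=12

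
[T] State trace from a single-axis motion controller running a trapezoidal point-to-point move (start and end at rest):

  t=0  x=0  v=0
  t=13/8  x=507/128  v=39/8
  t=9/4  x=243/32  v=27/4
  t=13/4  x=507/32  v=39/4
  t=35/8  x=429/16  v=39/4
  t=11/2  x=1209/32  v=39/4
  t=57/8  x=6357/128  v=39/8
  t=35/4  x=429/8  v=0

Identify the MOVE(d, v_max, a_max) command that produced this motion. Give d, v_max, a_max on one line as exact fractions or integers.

d=429/8 v_max=39/4 a_max=3

final state: t=35/4, x=429/8, v=0 → d = 429/8
a_max = (39/8−0)/(13/8−0) = 3
max v = 39/4 over t∈[13/4,11/2] → v_max = 39/4
check: 39/4·(13/4+9/4) = 429/8 ✓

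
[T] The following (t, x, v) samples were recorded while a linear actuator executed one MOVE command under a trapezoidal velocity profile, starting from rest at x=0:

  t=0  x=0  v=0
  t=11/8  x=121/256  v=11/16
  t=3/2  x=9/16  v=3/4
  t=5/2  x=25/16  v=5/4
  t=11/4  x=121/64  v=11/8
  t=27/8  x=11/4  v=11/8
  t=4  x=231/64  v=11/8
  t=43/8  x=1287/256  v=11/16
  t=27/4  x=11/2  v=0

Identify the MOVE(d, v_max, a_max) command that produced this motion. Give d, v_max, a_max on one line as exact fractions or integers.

d=11/2 v_max=11/8 a_max=1/2

final state: t=27/4, x=11/2, v=0 → d = 11/2
a_max = (11/16−0)/(11/8−0) = 1/2
max v = 11/8 over t∈[11/4,4] → v_max = 11/8
check: 11/8·(11/4+5/4) = 11/2 ✓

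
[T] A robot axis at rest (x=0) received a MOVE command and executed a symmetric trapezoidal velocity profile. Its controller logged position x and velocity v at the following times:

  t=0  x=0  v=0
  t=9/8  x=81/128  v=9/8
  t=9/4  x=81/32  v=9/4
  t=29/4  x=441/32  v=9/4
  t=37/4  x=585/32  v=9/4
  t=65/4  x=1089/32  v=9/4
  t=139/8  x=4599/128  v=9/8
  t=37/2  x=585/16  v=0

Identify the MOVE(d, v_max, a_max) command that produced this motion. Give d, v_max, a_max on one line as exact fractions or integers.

final state: t=37/2, x=585/16, v=0 → d = 585/16
a_max = (9/8−0)/(9/8−0) = 1
max v = 9/4 over t∈[9/4,65/4] → v_max = 9/4
check: 9/4·(9/4+14) = 585/16 ✓

d=585/16 v_max=9/4 a_max=1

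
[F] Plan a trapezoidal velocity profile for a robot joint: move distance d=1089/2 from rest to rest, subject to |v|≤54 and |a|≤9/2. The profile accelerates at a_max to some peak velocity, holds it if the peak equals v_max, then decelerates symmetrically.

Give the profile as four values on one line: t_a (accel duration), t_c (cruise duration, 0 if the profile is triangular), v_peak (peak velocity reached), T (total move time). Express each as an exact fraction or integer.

(v_max)²/a_max = 54²/(9/2) = 648
1089/2 < 648 so t_c = 0
v_peak = √(1089/2·9/2) = √(9801/4) = 99/2
t_a = (99/2)/(9/2) = 11; t_c = 0
T = 2·11 = 22

t_a=11 t_c=0 v_peak=99/2 T=22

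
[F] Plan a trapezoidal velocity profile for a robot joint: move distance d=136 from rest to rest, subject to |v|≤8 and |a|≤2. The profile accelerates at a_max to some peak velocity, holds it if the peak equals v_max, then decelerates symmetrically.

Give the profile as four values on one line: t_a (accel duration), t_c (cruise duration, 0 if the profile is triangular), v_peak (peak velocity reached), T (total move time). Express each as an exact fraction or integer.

(v_max)²/a_max = 8²/2 = 32
136 ≥ 32 so v_max reached
t_a = 8/2 = 4; v_peak = 8
d_cruise = 136 − 32 = 104; t_c = 104/8 = 13
T = 2·4 + 13 = 21

t_a=4 t_c=13 v_peak=8 T=21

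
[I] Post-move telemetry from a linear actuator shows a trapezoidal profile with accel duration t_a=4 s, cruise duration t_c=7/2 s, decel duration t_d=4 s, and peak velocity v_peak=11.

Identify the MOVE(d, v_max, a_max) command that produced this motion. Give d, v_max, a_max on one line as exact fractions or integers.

a_max = 11/4
d_a = ½·11·4 = 22; d_c = 11·7/2 = 77/2
d = 2·22 + 77/2 = 165/2
t_c = 7/2 > 0 → v_max = v_peak = 11

d=165/2 v_max=11 a_max=11/4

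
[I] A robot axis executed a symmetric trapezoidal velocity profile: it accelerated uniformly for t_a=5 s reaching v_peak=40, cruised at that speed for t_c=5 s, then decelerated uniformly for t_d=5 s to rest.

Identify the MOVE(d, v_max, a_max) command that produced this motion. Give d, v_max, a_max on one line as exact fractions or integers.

a_max = 40/5 = 8
d_a = ½·40·5 = 100; d_c = 40·5 = 200
d = 2·100 + 200 = 400
t_c = 5 > 0 → v_max = v_peak = 40

d=400 v_max=40 a_max=8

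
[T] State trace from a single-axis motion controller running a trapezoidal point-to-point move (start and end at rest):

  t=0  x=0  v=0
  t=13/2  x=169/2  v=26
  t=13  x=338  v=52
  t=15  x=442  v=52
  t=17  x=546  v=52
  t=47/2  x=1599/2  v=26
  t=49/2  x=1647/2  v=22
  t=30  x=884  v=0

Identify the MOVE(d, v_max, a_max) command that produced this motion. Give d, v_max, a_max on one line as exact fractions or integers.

d=884 v_max=52 a_max=4

final state: t=30, x=884, v=0 → d = 884
a_max = (26−0)/(13/2−0) = 4
max v = 52 over t∈[13,17] → v_max = 52
check: 52·(13+4) = 884 ✓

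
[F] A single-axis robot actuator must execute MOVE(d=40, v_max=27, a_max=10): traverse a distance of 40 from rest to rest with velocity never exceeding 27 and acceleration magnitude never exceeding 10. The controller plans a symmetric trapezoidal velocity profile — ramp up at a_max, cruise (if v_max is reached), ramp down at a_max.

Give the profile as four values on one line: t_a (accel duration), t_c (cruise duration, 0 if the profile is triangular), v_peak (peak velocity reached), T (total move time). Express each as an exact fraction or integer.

(v_max)²/a_max = 27²/10 = 729/10
40 < 729/10 so t_c = 0
v_peak = √(40·10) = √400 = 20
t_a = 20/10 = 2; t_c = 0
T = 2·2 = 4

t_a=2 t_c=0 v_peak=20 T=4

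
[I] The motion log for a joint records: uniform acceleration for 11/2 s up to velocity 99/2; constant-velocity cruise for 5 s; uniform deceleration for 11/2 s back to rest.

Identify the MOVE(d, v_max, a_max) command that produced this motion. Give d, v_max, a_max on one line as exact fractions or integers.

d=2079/4 v_max=99/2 a_max=9

a_max = (99/2)/(11/2) = 9
d_a = ½·99/2·11/2 = 1089/8; d_c = 99/2·5 = 495/2
d = 2·1089/8 + 495/2 = 2079/4
t_c = 5 > 0 so v_max = 99/2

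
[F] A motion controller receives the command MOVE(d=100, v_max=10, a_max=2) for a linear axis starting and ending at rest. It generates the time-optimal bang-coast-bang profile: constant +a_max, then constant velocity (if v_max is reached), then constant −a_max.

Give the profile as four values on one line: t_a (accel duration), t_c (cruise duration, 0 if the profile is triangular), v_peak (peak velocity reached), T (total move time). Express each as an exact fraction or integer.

(v_max)²/a_max = 10²/2 = 50
100 ≥ 50 so v_max reached
t_a = 10/2 = 5; v_peak = 10
d_cruise = 100 − 50 = 50; t_c = 50/10 = 5
T = 2·5 + 5 = 15

t_a=5 t_c=5 v_peak=10 T=15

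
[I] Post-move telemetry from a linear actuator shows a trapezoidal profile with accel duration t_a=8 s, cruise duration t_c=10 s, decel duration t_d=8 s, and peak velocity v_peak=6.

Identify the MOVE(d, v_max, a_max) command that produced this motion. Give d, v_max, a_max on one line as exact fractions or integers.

a_max = 6/8 = 3/4
d_a = ½·6·8 = 24; d_c = 6·10 = 60
d = 2·24 + 60 = 108
t_c = 10 > 0 so v_max = 6

d=108 v_max=6 a_max=3/4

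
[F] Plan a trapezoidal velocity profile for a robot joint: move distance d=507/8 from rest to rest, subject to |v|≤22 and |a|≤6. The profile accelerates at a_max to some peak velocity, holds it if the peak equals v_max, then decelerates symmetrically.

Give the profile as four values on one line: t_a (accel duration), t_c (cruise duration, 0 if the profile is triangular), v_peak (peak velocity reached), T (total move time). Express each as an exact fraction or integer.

v_max²/a_max = 22²/6 = 242/3
507/8 < 242/3 so t_c = 0
v_peak = √(507/8·6) = √(1521/4) = 39/2
t_a = (39/2)/6 = 13/4; t_c = 0
T = 2·13/4 = 13/2

t_a=13/4 t_c=0 v_peak=39/2 T=13/2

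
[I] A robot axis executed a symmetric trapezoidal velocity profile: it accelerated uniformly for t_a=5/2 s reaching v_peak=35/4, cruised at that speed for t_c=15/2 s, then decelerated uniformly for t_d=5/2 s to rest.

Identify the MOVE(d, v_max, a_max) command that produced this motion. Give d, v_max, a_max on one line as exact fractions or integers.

d=175/2 v_max=35/4 a_max=7/2

a_max = (35/4)/(5/2) = 7/2
d_a = ½·35/4·5/2 = 175/16; d_c = 35/4·15/2 = 525/8
d = 2·175/16 + 525/8 = 175/2
t_c = 15/2 > 0 → v_max = v_peak = 35/4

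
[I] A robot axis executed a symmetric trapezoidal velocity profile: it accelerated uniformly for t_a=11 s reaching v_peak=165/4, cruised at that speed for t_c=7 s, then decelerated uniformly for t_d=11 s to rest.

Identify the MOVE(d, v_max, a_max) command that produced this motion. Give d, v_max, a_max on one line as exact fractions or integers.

a_max = (165/4)/11 = 15/4
d_a = ½·165/4·11 = 1815/8; d_c = 165/4·7 = 1155/4
d = 2·1815/8 + 1155/4 = 1485/2
t_c = 7 > 0 ⇒ limit active, v_max = 165/4

d=1485/2 v_max=165/4 a_max=15/4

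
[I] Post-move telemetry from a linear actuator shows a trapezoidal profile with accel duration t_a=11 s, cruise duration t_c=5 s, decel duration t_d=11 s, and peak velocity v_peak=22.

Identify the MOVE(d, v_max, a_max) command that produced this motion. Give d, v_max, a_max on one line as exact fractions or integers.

d=352 v_max=22 a_max=2

a_max = 22/11 = 2
d_a = ½·22·11 = 121; d_c = 22·5 = 110
d = 2·121 + 110 = 352
t_c = 5 > 0 ⇒ limit active, v_max = 22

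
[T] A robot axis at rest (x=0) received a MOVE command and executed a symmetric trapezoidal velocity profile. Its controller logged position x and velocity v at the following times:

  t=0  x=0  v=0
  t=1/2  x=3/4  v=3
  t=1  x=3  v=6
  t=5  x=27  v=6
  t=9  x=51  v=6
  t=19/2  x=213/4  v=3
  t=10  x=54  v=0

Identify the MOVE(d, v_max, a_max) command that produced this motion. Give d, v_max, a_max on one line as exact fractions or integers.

d=54 v_max=6 a_max=6

final state: t=10, x=54, v=0 → d = 54
a_max = (3−0)/(1/2−0) = 6
max v = 6 over t∈[1,9] → v_max = 6
check: 6·(1+8) = 54 ✓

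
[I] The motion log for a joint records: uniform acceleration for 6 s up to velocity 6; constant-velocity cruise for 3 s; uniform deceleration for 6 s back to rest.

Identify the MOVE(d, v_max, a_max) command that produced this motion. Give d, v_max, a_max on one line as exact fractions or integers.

d=54 v_max=6 a_max=1

a_max = 6/6 = 1
d_a = ½·6·6 = 18; d_c = 6·3 = 18
d = 2·18 + 18 = 54
t_c = 3 > 0 ⇒ limit active, v_max = 6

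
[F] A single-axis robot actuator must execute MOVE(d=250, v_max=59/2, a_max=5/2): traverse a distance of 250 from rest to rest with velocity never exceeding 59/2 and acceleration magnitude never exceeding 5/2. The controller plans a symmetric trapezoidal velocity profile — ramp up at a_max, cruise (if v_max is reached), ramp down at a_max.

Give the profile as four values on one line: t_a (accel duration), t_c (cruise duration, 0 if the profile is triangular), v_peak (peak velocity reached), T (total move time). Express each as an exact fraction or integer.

vₘ²/aₘ = (59/2)²/(5/2) = 3481/10
250 < 3481/10 → triangular
v_peak = √(250·5/2) = √625 = 25
t_a = 25/(5/2) = 10; t_c = 0
T = 2·10 = 20

t_a=10 t_c=0 v_peak=25 T=20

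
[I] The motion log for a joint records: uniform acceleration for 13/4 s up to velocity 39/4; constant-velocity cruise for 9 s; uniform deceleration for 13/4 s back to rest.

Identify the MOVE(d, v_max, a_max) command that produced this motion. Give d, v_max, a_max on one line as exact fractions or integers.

d=1911/16 v_max=39/4 a_max=3

a_max = (39/4)/(13/4) = 3
d_a = ½·39/4·13/4 = 507/32; d_c = 39/4·9 = 351/4
d = 2·507/32 + 351/4 = 1911/16
t_c = 9 > 0 so v_max = 39/4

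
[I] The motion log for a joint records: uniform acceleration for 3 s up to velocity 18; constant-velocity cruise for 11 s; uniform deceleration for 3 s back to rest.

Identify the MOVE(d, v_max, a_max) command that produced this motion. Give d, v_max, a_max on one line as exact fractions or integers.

d=252 v_max=18 a_max=6

a_max = 18/3 = 6
d_a = ½·18·3 = 27; d_c = 18·11 = 198
d = 2·27 + 198 = 252
t_c = 11 > 0 ⇒ limit active, v_max = 18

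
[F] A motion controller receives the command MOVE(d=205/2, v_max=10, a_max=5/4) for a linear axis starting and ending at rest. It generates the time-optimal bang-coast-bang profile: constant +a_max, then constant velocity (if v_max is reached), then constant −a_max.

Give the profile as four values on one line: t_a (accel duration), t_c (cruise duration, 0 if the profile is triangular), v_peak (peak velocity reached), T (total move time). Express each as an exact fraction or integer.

(v_max)²/a_max = 10²/(5/4) = 80
205/2 ≥ 80 → trapezoidal
t_a = 10/(5/4) = 8; v_peak = 10
d_cruise = 205/2 − 80 = 45/2; t_c = (45/2)/10 = 9/4
T = 2·8 + 9/4 = 73/4

t_a=8 t_c=9/4 v_peak=10 T=73/4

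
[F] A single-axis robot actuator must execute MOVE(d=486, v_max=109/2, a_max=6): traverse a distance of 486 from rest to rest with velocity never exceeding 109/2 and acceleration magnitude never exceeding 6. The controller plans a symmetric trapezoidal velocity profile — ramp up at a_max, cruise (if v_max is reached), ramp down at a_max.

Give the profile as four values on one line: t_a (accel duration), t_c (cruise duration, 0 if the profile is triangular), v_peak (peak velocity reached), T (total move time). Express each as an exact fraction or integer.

(v_max)²/a_max = (109/2)²/6 = 11881/24
486 < 11881/24 → triangular
v_peak = √(486·6) = √2916 = 54
t_a = 54/6 = 9; t_c = 0
T = 2·9 = 18

t_a=9 t_c=0 v_peak=54 T=18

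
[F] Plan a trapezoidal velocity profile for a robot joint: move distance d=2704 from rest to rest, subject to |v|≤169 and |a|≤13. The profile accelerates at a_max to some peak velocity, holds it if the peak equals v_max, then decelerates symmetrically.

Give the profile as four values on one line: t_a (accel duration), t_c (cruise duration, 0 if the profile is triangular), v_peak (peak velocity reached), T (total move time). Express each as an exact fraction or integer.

(v_max)²/a_max = 169²/13 = 2197
2704 ≥ 2197 so v_max reached
t_a = 169/13 = 13; v_peak = 169
d_cruise = 2704 − 2197 = 507; t_c = 507/169 = 3
T = 2·13 + 3 = 29

t_a=13 t_c=3 v_peak=169 T=29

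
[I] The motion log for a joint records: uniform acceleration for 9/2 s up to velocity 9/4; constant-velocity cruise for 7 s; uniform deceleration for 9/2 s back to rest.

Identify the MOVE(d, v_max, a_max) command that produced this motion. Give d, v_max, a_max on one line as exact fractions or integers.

a_max = (9/4)/(9/2) = 1/2
d_a = ½·9/4·9/2 = 81/16; d_c = 9/4·7 = 63/4
d = 2·81/16 + 63/4 = 207/8
t_c = 7 > 0 ⇒ limit active, v_max = 9/4

d=207/8 v_max=9/4 a_max=1/2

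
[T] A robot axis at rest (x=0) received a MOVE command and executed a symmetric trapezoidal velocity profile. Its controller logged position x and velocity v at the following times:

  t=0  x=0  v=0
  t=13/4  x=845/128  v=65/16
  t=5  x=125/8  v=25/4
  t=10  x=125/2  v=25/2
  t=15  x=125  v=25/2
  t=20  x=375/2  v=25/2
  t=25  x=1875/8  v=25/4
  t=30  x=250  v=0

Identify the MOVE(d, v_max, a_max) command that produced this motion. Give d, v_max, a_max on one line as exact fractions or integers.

final state: t=30, x=250, v=0 → d = 250
a_max = (65/16−0)/(13/4−0) = 5/4
max v = 25/2 over t∈[10,20] → v_max = 25/2
check: 25/2·(10+10) = 250 ✓

d=250 v_max=25/2 a_max=5/4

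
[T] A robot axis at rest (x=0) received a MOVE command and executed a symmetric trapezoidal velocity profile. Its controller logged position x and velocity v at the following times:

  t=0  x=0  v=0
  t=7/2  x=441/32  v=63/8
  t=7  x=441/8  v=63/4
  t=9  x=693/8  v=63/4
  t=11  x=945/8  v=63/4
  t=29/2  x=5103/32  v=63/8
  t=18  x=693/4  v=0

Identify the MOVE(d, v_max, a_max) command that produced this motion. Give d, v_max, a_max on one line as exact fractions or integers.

d=693/4 v_max=63/4 a_max=9/4

final state: t=18, x=693/4, v=0 → d = 693/4
a_max = (63/8−0)/(7/2−0) = 9/4
max v = 63/4 over t∈[7,11] → v_max = 63/4
check: 63/4·(7+4) = 693/4 ✓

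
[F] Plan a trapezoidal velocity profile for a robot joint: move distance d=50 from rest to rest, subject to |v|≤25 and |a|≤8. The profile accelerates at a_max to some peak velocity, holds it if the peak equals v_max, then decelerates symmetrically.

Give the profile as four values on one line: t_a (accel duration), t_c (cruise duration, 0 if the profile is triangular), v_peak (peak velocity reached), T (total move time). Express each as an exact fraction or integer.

t_a=5/2 t_c=0 v_peak=20 T=5

(v_max)²/a_max = 25²/8 = 625/8
50 < 625/8 ⇒ no cruise
v_peak = √(50·8) = √400 = 20
t_a = 20/8 = 5/2; t_c = 0
T = 2·5/2 = 5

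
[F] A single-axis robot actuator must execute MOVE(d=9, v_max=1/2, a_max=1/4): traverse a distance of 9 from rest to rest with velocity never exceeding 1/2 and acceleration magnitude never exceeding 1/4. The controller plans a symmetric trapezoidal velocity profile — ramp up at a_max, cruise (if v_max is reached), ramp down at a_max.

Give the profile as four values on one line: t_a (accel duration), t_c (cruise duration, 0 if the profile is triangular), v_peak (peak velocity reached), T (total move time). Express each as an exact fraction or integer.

t_a=2 t_c=16 v_peak=1/2 T=20

vₘ²/aₘ = (1/2)²/(1/4) = 1
9 ≥ 1 so v_max reached
t_a = (1/2)/(1/4) = 2; v_peak = 1/2
d_cruise = 9 − 1 = 8; t_c = 8/(1/2) = 16
T = 2·2 + 16 = 20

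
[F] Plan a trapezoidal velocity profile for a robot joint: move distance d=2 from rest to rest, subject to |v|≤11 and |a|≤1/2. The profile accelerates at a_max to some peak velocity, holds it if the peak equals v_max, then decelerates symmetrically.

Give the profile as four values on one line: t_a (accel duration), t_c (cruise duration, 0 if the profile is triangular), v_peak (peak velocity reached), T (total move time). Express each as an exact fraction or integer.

t_a=2 t_c=0 v_peak=1 T=4

vₘ²/aₘ = 11²/(1/2) = 242
2 < 242 ⇒ no cruise
v_peak = √(2·1/2) = √1 = 1
t_a = 1/(1/2) = 2; t_c = 0
T = 2·2 = 4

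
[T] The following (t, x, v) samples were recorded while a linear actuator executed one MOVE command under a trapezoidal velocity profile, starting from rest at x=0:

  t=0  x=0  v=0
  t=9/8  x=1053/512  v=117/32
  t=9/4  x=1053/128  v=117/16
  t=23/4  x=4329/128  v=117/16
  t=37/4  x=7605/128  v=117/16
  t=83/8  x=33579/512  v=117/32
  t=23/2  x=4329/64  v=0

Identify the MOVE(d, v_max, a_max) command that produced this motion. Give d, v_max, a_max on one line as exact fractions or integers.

final state: t=23/2, x=4329/64, v=0 → d = 4329/64
a_max = (117/32−0)/(9/8−0) = 13/4
max v = 117/16 over t∈[9/4,37/4] → v_max = 117/16
check: 117/16·(9/4+7) = 4329/64 ✓

d=4329/64 v_max=117/16 a_max=13/4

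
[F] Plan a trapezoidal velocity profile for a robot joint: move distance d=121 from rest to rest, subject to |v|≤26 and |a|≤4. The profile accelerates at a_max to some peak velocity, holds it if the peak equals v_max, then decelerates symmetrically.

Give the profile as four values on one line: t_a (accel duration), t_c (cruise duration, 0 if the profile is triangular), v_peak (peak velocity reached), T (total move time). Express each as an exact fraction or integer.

v_max²/a_max = 26²/4 = 169
121 < 169 so t_c = 0
v_peak = √(121·4) = √484 = 22
t_a = 22/4 = 11/2; t_c = 0
T = 2·11/2 = 11

t_a=11/2 t_c=0 v_peak=22 T=11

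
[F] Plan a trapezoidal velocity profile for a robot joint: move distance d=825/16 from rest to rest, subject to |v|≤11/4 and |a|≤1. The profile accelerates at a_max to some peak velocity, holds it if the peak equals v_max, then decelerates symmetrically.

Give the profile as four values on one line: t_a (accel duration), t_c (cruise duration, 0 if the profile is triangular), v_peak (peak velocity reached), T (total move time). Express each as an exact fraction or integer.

t_a=11/4 t_c=16 v_peak=11/4 T=43/2

(v_max)²/a_max = (11/4)²/1 = 121/16
825/16 ≥ 121/16 so v_max reached
t_a = (11/4)/1 = 11/4; v_peak = 11/4
d_cruise = 825/16 − 121/16 = 44; t_c = 44/(11/4) = 16
T = 2·11/4 + 16 = 43/2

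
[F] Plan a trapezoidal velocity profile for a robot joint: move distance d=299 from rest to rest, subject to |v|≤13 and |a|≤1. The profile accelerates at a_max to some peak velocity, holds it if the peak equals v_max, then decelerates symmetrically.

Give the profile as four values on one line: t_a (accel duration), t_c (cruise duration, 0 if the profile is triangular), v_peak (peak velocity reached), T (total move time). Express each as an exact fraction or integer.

(v_max)²/a_max = 13²/1 = 169
299 ≥ 169 → trapezoidal
t_a = 13/1 = 13; v_peak = 13
d_cruise = 299 − 169 = 130; t_c = 130/13 = 10
T = 2·13 + 10 = 36

t_a=13 t_c=10 v_peak=13 T=36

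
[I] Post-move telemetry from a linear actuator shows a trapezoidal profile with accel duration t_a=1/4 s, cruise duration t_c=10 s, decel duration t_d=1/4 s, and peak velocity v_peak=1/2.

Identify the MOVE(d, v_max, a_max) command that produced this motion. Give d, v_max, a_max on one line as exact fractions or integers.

a_max = (1/2)/(1/4) = 2
d_a = ½·1/2·1/4 = 1/16; d_c = 1/2·10 = 5
d = 2·1/16 + 5 = 41/8
t_c = 10 > 0 ⇒ limit active, v_max = 1/2

d=41/8 v_max=1/2 a_max=2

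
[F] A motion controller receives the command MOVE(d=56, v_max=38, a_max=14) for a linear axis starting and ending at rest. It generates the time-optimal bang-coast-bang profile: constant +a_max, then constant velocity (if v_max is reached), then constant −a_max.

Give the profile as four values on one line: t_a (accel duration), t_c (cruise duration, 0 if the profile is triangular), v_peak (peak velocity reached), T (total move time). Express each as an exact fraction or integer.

v_max²/a_max = 38²/14 = 722/7
56 < 722/7 ⇒ no cruise
v_peak = √(56·14) = √784 = 28
t_a = 28/14 = 2; t_c = 0
T = 2·2 = 4

t_a=2 t_c=0 v_peak=28 T=4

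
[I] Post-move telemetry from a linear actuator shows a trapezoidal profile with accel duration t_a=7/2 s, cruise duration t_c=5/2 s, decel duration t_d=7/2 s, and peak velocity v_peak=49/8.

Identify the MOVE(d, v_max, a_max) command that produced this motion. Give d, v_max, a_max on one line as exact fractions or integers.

d=147/4 v_max=49/8 a_max=7/4

a_max = (49/8)/(7/2) = 7/4
d_a = ½·49/8·7/2 = 343/32; d_c = 49/8·5/2 = 245/16
d = 2·343/32 + 245/16 = 147/4
t_c = 5/2 > 0 → v_max = v_peak = 49/8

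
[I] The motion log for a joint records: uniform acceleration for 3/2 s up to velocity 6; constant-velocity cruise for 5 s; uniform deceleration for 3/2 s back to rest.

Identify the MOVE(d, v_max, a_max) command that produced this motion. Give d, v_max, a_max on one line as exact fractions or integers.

a_max = 6/(3/2) = 4
d_a = ½·6·3/2 = 9/2; d_c = 6·5 = 30
d = 2·9/2 + 30 = 39
t_c = 5 > 0 → v_max = v_peak = 6

d=39 v_max=6 a_max=4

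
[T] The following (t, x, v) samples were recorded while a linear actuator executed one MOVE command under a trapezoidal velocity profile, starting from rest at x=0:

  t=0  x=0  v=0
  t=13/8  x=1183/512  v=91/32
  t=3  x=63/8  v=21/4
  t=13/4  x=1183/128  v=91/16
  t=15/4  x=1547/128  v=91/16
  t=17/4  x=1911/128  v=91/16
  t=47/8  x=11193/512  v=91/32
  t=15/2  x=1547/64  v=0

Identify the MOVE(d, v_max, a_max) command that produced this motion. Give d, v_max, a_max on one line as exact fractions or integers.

final state: t=15/2, x=1547/64, v=0 → d = 1547/64
a_max = (91/32−0)/(13/8−0) = 7/4
max v = 91/16 over t∈[13/4,17/4] → v_max = 91/16
check: 91/16·(13/4+1) = 1547/64 ✓

d=1547/64 v_max=91/16 a_max=7/4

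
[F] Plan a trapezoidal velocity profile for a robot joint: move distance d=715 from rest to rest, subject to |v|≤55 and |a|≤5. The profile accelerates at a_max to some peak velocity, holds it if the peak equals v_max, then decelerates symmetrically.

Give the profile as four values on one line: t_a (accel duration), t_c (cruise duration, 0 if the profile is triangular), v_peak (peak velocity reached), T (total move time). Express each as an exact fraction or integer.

t_a=11 t_c=2 v_peak=55 T=24

(v_max)²/a_max = 55²/5 = 605
715 ≥ 605 → trapezoidal
t_a = 55/5 = 11; v_peak = 55
d_cruise = 715 − 605 = 110; t_c = 110/55 = 2
T = 2·11 + 2 = 24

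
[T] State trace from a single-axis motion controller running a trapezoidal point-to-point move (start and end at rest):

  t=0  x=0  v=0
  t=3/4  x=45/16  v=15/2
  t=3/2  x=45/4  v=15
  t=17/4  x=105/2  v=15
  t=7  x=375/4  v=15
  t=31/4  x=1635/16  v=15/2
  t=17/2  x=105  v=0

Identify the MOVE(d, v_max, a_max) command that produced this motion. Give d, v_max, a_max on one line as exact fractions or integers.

d=105 v_max=15 a_max=10

final state: t=17/2, x=105, v=0 → d = 105
a_max = (15/2−0)/(3/4−0) = 10
max v = 15 over t∈[3/2,7] → v_max = 15
check: 15·(3/2+11/2) = 105 ✓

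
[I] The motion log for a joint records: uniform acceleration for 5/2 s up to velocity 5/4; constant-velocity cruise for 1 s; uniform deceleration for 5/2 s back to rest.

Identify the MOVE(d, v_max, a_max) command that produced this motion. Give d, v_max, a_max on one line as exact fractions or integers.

a_max = (5/4)/(5/2) = 1/2
d_a = ½·5/4·5/2 = 25/16; d_c = 5/4·1 = 5/4
d = 2·25/16 + 5/4 = 35/8
t_c = 1 > 0 ⇒ limit active, v_max = 5/4

d=35/8 v_max=5/4 a_max=1/2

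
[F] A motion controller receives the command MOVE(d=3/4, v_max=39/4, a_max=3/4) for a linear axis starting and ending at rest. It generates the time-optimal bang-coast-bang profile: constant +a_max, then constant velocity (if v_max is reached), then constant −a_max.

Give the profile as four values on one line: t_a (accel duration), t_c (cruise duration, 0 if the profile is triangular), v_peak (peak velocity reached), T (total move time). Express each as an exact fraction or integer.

t_a=1 t_c=0 v_peak=3/4 T=2

(v_max)²/a_max = (39/4)²/(3/4) = 507/4
3/4 < 507/4 so t_c = 0
v_peak = √(3/4·3/4) = √(9/16) = 3/4
t_a = (3/4)/(3/4) = 1; t_c = 0
T = 2·1 = 2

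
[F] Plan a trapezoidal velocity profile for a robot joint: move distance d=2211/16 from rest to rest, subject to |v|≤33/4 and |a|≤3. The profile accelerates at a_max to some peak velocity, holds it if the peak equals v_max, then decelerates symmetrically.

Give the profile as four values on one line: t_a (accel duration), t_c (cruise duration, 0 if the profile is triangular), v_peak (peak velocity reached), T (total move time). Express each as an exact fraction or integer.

(v_max)²/a_max = (33/4)²/3 = 363/16
2211/16 ≥ 363/16 so v_max reached
t_a = (33/4)/3 = 11/4; v_peak = 33/4
d_cruise = 2211/16 − 363/16 = 231/2; t_c = (231/2)/(33/4) = 14
T = 2·11/4 + 14 = 39/2

t_a=11/4 t_c=14 v_peak=33/4 T=39/2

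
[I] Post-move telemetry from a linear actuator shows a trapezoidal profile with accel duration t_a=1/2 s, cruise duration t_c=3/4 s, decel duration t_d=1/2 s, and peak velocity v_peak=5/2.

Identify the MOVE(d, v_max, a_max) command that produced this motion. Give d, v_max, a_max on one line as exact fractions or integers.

a_max = (5/2)/(1/2) = 5
d_a = ½·5/2·1/2 = 5/8; d_c = 5/2·3/4 = 15/8
d = 2·5/8 + 15/8 = 25/8
t_c = 3/4 > 0 so v_max = 5/2

d=25/8 v_max=5/2 a_max=5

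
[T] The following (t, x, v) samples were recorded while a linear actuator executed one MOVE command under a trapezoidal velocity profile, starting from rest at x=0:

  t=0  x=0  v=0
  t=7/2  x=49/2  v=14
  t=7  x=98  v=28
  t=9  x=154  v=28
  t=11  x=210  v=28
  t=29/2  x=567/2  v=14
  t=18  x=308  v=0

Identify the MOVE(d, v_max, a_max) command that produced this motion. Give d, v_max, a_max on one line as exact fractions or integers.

final state: t=18, x=308, v=0 → d = 308
a_max = (14−0)/(7/2−0) = 4
max v = 28 over t∈[7,11] → v_max = 28
check: 28·(7+4) = 308 ✓

d=308 v_max=28 a_max=4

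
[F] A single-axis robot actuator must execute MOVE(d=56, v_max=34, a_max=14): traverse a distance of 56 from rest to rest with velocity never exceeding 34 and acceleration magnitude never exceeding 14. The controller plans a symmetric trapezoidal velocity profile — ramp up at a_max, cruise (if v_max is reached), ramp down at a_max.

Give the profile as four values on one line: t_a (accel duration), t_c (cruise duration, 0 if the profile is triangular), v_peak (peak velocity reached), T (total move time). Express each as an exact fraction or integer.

v_max²/a_max = 34²/14 = 578/7
56 < 578/7 ⇒ no cruise
v_peak = √(56·14) = √784 = 28
t_a = 28/14 = 2; t_c = 0
T = 2·2 = 4

t_a=2 t_c=0 v_peak=28 T=4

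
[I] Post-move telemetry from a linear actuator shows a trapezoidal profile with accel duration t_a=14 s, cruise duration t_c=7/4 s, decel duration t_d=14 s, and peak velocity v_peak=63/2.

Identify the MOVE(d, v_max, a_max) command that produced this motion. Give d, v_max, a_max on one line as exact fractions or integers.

a_max = (63/2)/14 = 9/4
d_a = ½·63/2·14 = 441/2; d_c = 63/2·7/4 = 441/8
d = 2·441/2 + 441/8 = 3969/8
t_c = 7/4 > 0 so v_max = 63/2

d=3969/8 v_max=63/2 a_max=9/4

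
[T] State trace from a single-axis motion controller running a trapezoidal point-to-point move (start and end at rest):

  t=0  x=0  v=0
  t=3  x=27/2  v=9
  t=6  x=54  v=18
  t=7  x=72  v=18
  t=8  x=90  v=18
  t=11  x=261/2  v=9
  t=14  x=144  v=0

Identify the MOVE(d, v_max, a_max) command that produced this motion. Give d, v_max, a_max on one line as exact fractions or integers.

d=144 v_max=18 a_max=3

final state: t=14, x=144, v=0 → d = 144
a_max = (9−0)/(3−0) = 3
max v = 18 over t∈[6,8] → v_max = 18
check: 18·(6+2) = 144 ✓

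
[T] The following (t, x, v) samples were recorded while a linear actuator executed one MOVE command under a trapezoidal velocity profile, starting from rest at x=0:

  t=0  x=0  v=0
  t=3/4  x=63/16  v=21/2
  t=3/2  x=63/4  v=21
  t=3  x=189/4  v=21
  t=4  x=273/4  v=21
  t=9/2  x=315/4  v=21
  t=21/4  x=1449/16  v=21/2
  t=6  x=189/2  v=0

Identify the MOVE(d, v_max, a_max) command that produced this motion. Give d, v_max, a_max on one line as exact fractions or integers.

final state: t=6, x=189/2, v=0 → d = 189/2
a_max = (21/2−0)/(3/4−0) = 14
max v = 21 over t∈[3/2,9/2] → v_max = 21
check: 21·(3/2+3) = 189/2 ✓

d=189/2 v_max=21 a_max=14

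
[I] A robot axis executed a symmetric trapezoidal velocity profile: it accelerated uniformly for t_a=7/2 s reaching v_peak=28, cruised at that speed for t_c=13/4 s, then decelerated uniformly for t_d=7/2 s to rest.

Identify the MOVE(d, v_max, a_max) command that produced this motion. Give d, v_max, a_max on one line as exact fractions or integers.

a_max = 28/(7/2) = 8
d_a = ½·28·7/2 = 49; d_c = 28·13/4 = 91
d = 2·49 + 91 = 189
t_c = 13/4 > 0 so v_max = 28

d=189 v_max=28 a_max=8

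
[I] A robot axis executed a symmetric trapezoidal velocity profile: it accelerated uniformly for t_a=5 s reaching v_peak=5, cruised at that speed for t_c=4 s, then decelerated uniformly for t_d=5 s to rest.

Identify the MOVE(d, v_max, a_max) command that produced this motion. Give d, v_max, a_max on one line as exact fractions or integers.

a_max = 5/5 = 1
d_a = ½·5·5 = 25/2; d_c = 5·4 = 20
d = 2·25/2 + 20 = 45
t_c = 4 > 0 so v_max = 5

d=45 v_max=5 a_max=1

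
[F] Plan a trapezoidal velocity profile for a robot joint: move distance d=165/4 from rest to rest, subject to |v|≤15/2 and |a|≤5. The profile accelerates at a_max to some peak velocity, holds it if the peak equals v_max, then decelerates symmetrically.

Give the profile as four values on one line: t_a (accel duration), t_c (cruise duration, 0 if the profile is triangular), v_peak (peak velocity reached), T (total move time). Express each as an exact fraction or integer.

t_a=3/2 t_c=4 v_peak=15/2 T=7

(v_max)²/a_max = (15/2)²/5 = 45/4
165/4 ≥ 45/4 → trapezoidal
t_a = (15/2)/5 = 3/2; v_peak = 15/2
d_cruise = 165/4 − 45/4 = 30; t_c = 30/(15/2) = 4
T = 2·3/2 + 4 = 7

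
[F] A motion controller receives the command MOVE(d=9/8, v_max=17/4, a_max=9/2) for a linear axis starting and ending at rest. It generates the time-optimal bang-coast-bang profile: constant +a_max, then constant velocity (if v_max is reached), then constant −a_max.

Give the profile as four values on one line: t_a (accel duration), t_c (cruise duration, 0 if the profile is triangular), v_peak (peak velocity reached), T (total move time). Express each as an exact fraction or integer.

vₘ²/aₘ = (17/4)²/(9/2) = 289/72
9/8 < 289/72 → triangular
v_peak = √(9/8·9/2) = √(81/16) = 9/4
t_a = (9/4)/(9/2) = 1/2; t_c = 0
T = 2·1/2 = 1

t_a=1/2 t_c=0 v_peak=9/4 T=1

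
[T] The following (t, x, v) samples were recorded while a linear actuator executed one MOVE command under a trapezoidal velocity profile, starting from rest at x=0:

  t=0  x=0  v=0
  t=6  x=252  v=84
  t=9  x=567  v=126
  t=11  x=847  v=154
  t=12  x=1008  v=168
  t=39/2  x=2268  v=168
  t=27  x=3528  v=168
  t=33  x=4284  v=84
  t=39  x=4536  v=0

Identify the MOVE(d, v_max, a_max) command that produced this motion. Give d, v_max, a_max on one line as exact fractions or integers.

final state: t=39, x=4536, v=0 → d = 4536
a_max = (84−0)/(6−0) = 14
max v = 168 over t∈[12,27] → v_max = 168
check: 168·(12+15) = 4536 ✓

d=4536 v_max=168 a_max=14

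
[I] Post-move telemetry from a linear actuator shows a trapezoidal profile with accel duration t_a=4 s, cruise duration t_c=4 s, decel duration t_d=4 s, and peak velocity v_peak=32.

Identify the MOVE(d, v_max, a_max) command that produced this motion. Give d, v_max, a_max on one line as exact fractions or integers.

d=256 v_max=32 a_max=8

a_max = 32/4 = 8
d_a = ½·32·4 = 64; d_c = 32·4 = 128
d = 2·64 + 128 = 256
t_c = 4 > 0 ⇒ limit active, v_max = 32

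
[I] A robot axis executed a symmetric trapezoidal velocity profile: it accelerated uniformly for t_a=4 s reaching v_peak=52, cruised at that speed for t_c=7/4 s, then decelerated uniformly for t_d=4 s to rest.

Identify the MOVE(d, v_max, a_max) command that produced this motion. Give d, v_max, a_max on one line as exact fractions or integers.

d=299 v_max=52 a_max=13

a_max = 52/4 = 13
d_a = ½·52·4 = 104; d_c = 52·7/4 = 91
d = 2·104 + 91 = 299
t_c = 7/4 > 0 → v_max = v_peak = 52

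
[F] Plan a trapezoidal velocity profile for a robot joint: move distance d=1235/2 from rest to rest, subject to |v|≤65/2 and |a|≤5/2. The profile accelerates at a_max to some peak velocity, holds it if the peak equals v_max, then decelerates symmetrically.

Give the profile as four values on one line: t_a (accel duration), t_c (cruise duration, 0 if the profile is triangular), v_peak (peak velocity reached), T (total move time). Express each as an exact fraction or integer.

t_a=13 t_c=6 v_peak=65/2 T=32

v_max²/a_max = (65/2)²/(5/2) = 845/2
1235/2 ≥ 845/2 so v_max reached
t_a = (65/2)/(5/2) = 13; v_peak = 65/2
d_cruise = 1235/2 − 845/2 = 195; t_c = 195/(65/2) = 6
T = 2·13 + 6 = 32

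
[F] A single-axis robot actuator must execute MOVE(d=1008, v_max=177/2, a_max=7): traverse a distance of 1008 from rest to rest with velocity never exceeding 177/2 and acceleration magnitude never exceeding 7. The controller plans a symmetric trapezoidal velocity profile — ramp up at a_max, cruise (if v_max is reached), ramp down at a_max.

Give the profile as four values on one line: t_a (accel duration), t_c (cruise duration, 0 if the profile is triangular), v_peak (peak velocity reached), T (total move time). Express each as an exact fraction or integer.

vₘ²/aₘ = (177/2)²/7 = 31329/28
1008 < 31329/28 → triangular
v_peak = √(1008·7) = √7056 = 84
t_a = 84/7 = 12; t_c = 0
T = 2·12 = 24

t_a=12 t_c=0 v_peak=84 T=24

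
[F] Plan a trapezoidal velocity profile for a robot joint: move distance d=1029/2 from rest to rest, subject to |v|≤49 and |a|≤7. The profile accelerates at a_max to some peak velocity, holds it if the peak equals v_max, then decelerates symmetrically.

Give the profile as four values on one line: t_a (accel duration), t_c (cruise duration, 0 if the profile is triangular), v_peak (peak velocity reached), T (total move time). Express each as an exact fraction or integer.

t_a=7 t_c=7/2 v_peak=49 T=35/2

vₘ²/aₘ = 49²/7 = 343
1029/2 ≥ 343 ⇒ cruise phase
t_a = 49/7 = 7; v_peak = 49
d_cruise = 1029/2 − 343 = 343/2; t_c = (343/2)/49 = 7/2
T = 2·7 + 7/2 = 35/2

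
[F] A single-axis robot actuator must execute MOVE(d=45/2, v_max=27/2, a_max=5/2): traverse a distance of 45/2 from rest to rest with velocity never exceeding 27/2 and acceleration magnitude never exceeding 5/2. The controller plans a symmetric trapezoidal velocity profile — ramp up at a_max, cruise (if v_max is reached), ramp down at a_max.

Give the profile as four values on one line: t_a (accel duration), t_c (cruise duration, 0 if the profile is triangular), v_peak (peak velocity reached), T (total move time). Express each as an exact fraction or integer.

t_a=3 t_c=0 v_peak=15/2 T=6

(v_max)²/a_max = (27/2)²/(5/2) = 729/10
45/2 < 729/10 → triangular
v_peak = √(45/2·5/2) = √(225/4) = 15/2
t_a = (15/2)/(5/2) = 3; t_c = 0
T = 2·3 = 6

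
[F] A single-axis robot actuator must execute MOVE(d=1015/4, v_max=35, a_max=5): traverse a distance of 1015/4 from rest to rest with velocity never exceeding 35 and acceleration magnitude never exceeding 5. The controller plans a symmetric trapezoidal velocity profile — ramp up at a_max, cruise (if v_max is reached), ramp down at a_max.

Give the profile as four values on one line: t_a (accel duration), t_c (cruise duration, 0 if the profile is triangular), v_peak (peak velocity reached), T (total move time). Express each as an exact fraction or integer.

t_a=7 t_c=1/4 v_peak=35 T=57/4

(v_max)²/a_max = 35²/5 = 245
1015/4 ≥ 245 so v_max reached
t_a = 35/5 = 7; v_peak = 35
d_cruise = 1015/4 − 245 = 35/4; t_c = (35/4)/35 = 1/4
T = 2·7 + 1/4 = 57/4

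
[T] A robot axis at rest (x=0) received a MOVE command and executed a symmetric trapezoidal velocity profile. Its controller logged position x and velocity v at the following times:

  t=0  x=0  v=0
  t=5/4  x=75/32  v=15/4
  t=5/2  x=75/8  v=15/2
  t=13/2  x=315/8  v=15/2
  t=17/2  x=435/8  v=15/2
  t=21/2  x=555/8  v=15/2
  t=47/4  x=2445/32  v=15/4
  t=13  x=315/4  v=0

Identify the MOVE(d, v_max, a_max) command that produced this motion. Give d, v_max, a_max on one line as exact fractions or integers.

d=315/4 v_max=15/2 a_max=3

final state: t=13, x=315/4, v=0 → d = 315/4
a_max = (15/4−0)/(5/4−0) = 3
max v = 15/2 over t∈[5/2,21/2] → v_max = 15/2
check: 15/2·(5/2+8) = 315/4 ✓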